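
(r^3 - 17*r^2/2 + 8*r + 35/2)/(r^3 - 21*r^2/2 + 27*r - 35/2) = (r + 1)/(r - 1)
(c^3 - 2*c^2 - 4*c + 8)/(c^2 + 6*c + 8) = (c^2 - 4*c + 4)/(c + 4)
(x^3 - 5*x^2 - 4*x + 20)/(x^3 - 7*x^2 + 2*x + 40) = (x - 2)/(x - 4)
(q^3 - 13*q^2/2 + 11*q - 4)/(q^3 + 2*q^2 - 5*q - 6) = (q^2 - 9*q/2 + 2)/(q^2 + 4*q + 3)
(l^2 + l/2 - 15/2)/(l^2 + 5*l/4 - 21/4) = 2*(2*l - 5)/(4*l - 7)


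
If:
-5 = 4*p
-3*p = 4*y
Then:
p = -5/4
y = 15/16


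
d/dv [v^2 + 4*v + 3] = 2*v + 4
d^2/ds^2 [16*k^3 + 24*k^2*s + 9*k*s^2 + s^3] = 18*k + 6*s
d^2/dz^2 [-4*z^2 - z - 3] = -8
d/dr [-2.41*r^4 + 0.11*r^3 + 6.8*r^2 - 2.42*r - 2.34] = -9.64*r^3 + 0.33*r^2 + 13.6*r - 2.42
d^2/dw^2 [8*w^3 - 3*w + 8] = 48*w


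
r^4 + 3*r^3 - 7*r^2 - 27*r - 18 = (r - 3)*(r + 1)*(r + 2)*(r + 3)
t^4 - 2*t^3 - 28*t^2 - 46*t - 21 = (t - 7)*(t + 1)^2*(t + 3)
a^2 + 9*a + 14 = (a + 2)*(a + 7)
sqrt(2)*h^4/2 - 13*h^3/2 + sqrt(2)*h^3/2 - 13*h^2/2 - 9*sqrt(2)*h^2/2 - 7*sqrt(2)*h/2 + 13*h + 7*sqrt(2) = (h/2 + 1)*(h - 1)*(h - 7*sqrt(2))*(sqrt(2)*h + 1)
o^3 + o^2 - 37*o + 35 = (o - 5)*(o - 1)*(o + 7)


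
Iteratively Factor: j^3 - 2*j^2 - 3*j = (j + 1)*(j^2 - 3*j) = j*(j + 1)*(j - 3)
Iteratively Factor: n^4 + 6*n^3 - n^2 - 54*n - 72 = (n + 4)*(n^3 + 2*n^2 - 9*n - 18) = (n + 3)*(n + 4)*(n^2 - n - 6) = (n + 2)*(n + 3)*(n + 4)*(n - 3)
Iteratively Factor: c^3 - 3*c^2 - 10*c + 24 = (c - 2)*(c^2 - c - 12) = (c - 2)*(c + 3)*(c - 4)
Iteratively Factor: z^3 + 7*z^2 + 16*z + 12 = (z + 2)*(z^2 + 5*z + 6) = (z + 2)^2*(z + 3)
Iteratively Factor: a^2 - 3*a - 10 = (a + 2)*(a - 5)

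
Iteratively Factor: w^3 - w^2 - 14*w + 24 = (w - 3)*(w^2 + 2*w - 8) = (w - 3)*(w - 2)*(w + 4)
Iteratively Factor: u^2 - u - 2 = (u + 1)*(u - 2)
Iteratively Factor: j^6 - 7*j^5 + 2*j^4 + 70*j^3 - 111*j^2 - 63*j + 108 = (j + 3)*(j^5 - 10*j^4 + 32*j^3 - 26*j^2 - 33*j + 36) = (j + 1)*(j + 3)*(j^4 - 11*j^3 + 43*j^2 - 69*j + 36) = (j - 1)*(j + 1)*(j + 3)*(j^3 - 10*j^2 + 33*j - 36) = (j - 3)*(j - 1)*(j + 1)*(j + 3)*(j^2 - 7*j + 12) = (j - 4)*(j - 3)*(j - 1)*(j + 1)*(j + 3)*(j - 3)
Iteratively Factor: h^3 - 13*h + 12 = (h + 4)*(h^2 - 4*h + 3) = (h - 3)*(h + 4)*(h - 1)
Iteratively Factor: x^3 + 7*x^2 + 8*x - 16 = (x - 1)*(x^2 + 8*x + 16) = (x - 1)*(x + 4)*(x + 4)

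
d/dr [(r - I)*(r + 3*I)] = 2*r + 2*I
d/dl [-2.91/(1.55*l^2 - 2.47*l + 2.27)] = (9.021*l - 7.1877)/(1.55*l^2 - 2.47*l + 2.27)^2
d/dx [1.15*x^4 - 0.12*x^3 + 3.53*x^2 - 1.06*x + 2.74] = 4.6*x^3 - 0.36*x^2 + 7.06*x - 1.06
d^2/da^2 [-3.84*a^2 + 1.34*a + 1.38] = -7.68000000000000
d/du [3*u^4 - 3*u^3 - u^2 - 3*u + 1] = 12*u^3 - 9*u^2 - 2*u - 3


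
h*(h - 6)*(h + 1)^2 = h^4 - 4*h^3 - 11*h^2 - 6*h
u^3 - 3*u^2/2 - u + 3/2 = (u - 3/2)*(u - 1)*(u + 1)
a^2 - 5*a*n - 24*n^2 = (a - 8*n)*(a + 3*n)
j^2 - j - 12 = (j - 4)*(j + 3)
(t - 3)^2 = t^2 - 6*t + 9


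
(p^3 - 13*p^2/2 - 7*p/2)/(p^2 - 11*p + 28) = p*(2*p + 1)/(2*(p - 4))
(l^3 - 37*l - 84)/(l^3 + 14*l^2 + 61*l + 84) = (l - 7)/(l + 7)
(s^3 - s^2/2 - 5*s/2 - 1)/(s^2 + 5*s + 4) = (s^2 - 3*s/2 - 1)/(s + 4)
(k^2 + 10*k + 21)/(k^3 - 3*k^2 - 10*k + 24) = (k + 7)/(k^2 - 6*k + 8)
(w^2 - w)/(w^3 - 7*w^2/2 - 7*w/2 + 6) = 2*w/(2*w^2 - 5*w - 12)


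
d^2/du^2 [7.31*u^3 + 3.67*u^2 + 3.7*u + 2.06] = 43.86*u + 7.34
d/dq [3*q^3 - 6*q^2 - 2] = 3*q*(3*q - 4)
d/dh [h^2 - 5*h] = 2*h - 5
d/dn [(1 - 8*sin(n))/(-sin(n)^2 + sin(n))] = (-8*cos(n) + 2/tan(n) - cos(n)/sin(n)^2)/(sin(n) - 1)^2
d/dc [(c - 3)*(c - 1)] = 2*c - 4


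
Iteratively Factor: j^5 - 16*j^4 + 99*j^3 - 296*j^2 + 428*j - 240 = (j - 5)*(j^4 - 11*j^3 + 44*j^2 - 76*j + 48) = (j - 5)*(j - 3)*(j^3 - 8*j^2 + 20*j - 16) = (j - 5)*(j - 3)*(j - 2)*(j^2 - 6*j + 8) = (j - 5)*(j - 4)*(j - 3)*(j - 2)*(j - 2)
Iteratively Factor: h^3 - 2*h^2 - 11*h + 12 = (h - 4)*(h^2 + 2*h - 3) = (h - 4)*(h + 3)*(h - 1)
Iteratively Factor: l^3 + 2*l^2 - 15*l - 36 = (l - 4)*(l^2 + 6*l + 9) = (l - 4)*(l + 3)*(l + 3)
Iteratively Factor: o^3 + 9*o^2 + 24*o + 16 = (o + 4)*(o^2 + 5*o + 4) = (o + 4)^2*(o + 1)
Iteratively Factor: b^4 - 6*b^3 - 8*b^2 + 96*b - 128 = (b - 4)*(b^3 - 2*b^2 - 16*b + 32) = (b - 4)*(b - 2)*(b^2 - 16) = (b - 4)^2*(b - 2)*(b + 4)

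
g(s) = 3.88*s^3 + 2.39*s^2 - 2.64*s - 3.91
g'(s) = 11.64*s^2 + 4.78*s - 2.64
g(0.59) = -3.84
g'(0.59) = 4.23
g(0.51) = -4.12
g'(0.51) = 2.83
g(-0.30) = -3.01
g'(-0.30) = -3.03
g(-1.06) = -3.05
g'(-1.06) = 5.37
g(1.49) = 10.30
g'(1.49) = 30.32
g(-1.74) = -12.52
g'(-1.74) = 24.28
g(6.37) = 1079.13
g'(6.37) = 500.12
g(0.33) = -4.38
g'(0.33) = 0.20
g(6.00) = 904.37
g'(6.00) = 445.08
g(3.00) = 114.44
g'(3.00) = 116.46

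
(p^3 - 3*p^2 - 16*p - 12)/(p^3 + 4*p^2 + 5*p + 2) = (p - 6)/(p + 1)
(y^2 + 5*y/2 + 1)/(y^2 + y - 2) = (y + 1/2)/(y - 1)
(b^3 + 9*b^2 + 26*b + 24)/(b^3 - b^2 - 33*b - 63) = (b^2 + 6*b + 8)/(b^2 - 4*b - 21)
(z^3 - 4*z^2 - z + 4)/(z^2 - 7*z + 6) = (z^2 - 3*z - 4)/(z - 6)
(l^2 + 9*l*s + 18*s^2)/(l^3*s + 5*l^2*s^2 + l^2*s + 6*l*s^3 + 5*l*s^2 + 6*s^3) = (l + 6*s)/(s*(l^2 + 2*l*s + l + 2*s))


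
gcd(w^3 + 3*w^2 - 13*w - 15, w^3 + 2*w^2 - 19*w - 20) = w^2 + 6*w + 5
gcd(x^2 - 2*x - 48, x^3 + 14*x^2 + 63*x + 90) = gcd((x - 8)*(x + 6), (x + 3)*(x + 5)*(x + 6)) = x + 6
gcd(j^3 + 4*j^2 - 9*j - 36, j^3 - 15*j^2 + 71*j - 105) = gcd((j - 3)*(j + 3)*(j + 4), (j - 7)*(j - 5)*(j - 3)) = j - 3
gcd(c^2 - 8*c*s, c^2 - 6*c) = c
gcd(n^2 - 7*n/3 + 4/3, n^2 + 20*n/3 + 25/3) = 1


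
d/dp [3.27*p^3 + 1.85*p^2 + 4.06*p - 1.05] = 9.81*p^2 + 3.7*p + 4.06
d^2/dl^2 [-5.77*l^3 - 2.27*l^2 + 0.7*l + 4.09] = -34.62*l - 4.54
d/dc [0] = 0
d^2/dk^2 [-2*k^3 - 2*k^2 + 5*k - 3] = -12*k - 4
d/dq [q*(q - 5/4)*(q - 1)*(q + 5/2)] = 4*q^3 + 3*q^2/4 - 35*q/4 + 25/8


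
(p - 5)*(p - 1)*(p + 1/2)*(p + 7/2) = p^4 - 2*p^3 - 69*p^2/4 + 19*p/2 + 35/4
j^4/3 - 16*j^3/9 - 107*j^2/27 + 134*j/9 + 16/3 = (j/3 + 1)*(j - 6)*(j - 8/3)*(j + 1/3)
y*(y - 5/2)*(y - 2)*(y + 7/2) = y^4 - y^3 - 43*y^2/4 + 35*y/2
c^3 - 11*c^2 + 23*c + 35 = (c - 7)*(c - 5)*(c + 1)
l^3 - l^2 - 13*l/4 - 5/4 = (l - 5/2)*(l + 1/2)*(l + 1)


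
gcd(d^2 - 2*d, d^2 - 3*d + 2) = d - 2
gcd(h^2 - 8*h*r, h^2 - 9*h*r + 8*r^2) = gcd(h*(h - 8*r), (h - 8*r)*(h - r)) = -h + 8*r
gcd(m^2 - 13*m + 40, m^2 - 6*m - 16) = m - 8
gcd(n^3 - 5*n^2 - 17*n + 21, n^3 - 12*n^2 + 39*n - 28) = n^2 - 8*n + 7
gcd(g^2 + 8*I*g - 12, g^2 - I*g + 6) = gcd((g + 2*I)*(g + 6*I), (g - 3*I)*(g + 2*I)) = g + 2*I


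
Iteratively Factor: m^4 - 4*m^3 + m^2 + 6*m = (m)*(m^3 - 4*m^2 + m + 6) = m*(m - 3)*(m^2 - m - 2) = m*(m - 3)*(m + 1)*(m - 2)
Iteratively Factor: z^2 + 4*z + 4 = (z + 2)*(z + 2)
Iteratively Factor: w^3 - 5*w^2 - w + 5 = (w - 1)*(w^2 - 4*w - 5) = (w - 1)*(w + 1)*(w - 5)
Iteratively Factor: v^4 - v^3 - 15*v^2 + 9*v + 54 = (v - 3)*(v^3 + 2*v^2 - 9*v - 18) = (v - 3)*(v + 3)*(v^2 - v - 6) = (v - 3)^2*(v + 3)*(v + 2)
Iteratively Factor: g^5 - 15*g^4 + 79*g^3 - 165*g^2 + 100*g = (g - 1)*(g^4 - 14*g^3 + 65*g^2 - 100*g) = g*(g - 1)*(g^3 - 14*g^2 + 65*g - 100) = g*(g - 5)*(g - 1)*(g^2 - 9*g + 20) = g*(g - 5)^2*(g - 1)*(g - 4)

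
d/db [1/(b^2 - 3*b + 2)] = (3 - 2*b)/(b^2 - 3*b + 2)^2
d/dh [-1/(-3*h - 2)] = -3/(3*h + 2)^2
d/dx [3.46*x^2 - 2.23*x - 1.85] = 6.92*x - 2.23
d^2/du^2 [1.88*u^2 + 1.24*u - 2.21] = 3.76000000000000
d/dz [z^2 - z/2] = 2*z - 1/2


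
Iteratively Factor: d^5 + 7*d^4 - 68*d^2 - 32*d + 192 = (d + 3)*(d^4 + 4*d^3 - 12*d^2 - 32*d + 64) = (d - 2)*(d + 3)*(d^3 + 6*d^2 - 32) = (d - 2)*(d + 3)*(d + 4)*(d^2 + 2*d - 8) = (d - 2)*(d + 3)*(d + 4)^2*(d - 2)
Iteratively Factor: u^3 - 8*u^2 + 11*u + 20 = (u - 5)*(u^2 - 3*u - 4) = (u - 5)*(u + 1)*(u - 4)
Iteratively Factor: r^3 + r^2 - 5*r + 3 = (r - 1)*(r^2 + 2*r - 3) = (r - 1)*(r + 3)*(r - 1)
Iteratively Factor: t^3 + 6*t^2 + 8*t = (t + 4)*(t^2 + 2*t) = t*(t + 4)*(t + 2)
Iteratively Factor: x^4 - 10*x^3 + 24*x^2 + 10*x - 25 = (x - 5)*(x^3 - 5*x^2 - x + 5) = (x - 5)*(x + 1)*(x^2 - 6*x + 5) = (x - 5)*(x - 1)*(x + 1)*(x - 5)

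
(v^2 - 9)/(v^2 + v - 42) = (v^2 - 9)/(v^2 + v - 42)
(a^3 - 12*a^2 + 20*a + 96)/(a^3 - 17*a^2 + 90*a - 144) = (a + 2)/(a - 3)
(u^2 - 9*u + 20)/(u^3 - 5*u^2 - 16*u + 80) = 1/(u + 4)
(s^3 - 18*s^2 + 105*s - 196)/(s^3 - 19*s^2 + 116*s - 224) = (s - 7)/(s - 8)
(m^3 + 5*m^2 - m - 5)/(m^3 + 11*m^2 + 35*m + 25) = (m - 1)/(m + 5)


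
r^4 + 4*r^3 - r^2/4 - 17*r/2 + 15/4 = (r - 1)*(r - 1/2)*(r + 5/2)*(r + 3)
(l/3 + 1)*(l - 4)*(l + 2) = l^3/3 + l^2/3 - 14*l/3 - 8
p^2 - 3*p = p*(p - 3)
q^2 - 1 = (q - 1)*(q + 1)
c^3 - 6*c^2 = c^2*(c - 6)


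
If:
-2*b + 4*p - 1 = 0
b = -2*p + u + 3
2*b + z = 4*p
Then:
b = u/2 + 5/4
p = u/4 + 7/8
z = 1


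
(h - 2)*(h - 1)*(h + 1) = h^3 - 2*h^2 - h + 2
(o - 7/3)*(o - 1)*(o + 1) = o^3 - 7*o^2/3 - o + 7/3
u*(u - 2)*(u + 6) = u^3 + 4*u^2 - 12*u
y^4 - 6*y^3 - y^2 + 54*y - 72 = (y - 4)*(y - 3)*(y - 2)*(y + 3)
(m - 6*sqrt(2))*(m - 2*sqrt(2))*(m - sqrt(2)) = m^3 - 9*sqrt(2)*m^2 + 40*m - 24*sqrt(2)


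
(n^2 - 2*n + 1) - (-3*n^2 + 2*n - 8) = 4*n^2 - 4*n + 9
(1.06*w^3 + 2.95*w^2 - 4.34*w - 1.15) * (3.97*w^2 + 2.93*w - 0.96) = 4.2082*w^5 + 14.8173*w^4 - 9.6039*w^3 - 20.1137*w^2 + 0.796899999999999*w + 1.104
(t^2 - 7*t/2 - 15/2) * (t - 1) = t^3 - 9*t^2/2 - 4*t + 15/2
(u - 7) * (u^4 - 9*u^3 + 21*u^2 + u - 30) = u^5 - 16*u^4 + 84*u^3 - 146*u^2 - 37*u + 210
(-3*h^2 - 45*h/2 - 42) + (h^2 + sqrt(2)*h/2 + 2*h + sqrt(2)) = -2*h^2 - 41*h/2 + sqrt(2)*h/2 - 42 + sqrt(2)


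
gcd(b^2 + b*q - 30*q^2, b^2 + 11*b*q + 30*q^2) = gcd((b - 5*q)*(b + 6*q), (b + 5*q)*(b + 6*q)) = b + 6*q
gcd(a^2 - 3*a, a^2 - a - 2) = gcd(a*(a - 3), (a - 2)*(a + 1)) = 1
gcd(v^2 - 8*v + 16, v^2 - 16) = v - 4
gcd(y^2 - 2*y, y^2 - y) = y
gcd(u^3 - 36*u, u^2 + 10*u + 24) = u + 6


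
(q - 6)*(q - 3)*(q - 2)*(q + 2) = q^4 - 9*q^3 + 14*q^2 + 36*q - 72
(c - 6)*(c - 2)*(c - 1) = c^3 - 9*c^2 + 20*c - 12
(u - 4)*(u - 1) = u^2 - 5*u + 4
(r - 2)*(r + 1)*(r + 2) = r^3 + r^2 - 4*r - 4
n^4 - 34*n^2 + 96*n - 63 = (n - 3)^2*(n - 1)*(n + 7)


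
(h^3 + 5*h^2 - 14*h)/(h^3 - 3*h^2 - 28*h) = (-h^2 - 5*h + 14)/(-h^2 + 3*h + 28)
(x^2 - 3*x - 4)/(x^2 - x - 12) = (x + 1)/(x + 3)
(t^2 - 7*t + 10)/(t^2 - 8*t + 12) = (t - 5)/(t - 6)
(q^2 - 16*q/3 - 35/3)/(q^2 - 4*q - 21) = (q + 5/3)/(q + 3)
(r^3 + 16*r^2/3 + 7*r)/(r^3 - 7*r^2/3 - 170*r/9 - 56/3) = 3*r*(r + 3)/(3*r^2 - 14*r - 24)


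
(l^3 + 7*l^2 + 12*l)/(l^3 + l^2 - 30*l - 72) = l/(l - 6)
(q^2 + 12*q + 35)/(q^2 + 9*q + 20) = (q + 7)/(q + 4)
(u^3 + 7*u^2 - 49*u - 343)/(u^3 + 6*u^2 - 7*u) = (u^2 - 49)/(u*(u - 1))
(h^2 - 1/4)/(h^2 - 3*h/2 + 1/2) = (h + 1/2)/(h - 1)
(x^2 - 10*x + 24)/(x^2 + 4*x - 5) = (x^2 - 10*x + 24)/(x^2 + 4*x - 5)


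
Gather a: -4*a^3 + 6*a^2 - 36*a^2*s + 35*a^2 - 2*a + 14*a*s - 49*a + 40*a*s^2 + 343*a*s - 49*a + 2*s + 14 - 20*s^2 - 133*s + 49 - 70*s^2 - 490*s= -4*a^3 + a^2*(41 - 36*s) + a*(40*s^2 + 357*s - 100) - 90*s^2 - 621*s + 63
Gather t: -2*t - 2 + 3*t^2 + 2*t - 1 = 3*t^2 - 3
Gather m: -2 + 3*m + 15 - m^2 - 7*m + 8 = -m^2 - 4*m + 21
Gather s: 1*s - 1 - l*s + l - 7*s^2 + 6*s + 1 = l - 7*s^2 + s*(7 - l)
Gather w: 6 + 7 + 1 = 14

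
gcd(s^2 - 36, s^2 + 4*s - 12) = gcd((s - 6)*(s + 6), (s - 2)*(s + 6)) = s + 6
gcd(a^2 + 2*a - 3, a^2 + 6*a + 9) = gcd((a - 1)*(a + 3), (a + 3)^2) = a + 3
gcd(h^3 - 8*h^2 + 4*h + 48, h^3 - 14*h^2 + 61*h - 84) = h - 4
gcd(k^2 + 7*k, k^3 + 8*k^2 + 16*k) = k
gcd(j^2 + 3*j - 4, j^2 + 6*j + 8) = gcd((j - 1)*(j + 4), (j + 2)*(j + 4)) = j + 4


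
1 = 1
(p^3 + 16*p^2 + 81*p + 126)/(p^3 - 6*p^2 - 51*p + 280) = (p^2 + 9*p + 18)/(p^2 - 13*p + 40)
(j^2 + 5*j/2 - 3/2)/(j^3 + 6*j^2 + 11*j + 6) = (j - 1/2)/(j^2 + 3*j + 2)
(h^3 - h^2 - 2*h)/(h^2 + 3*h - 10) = h*(h + 1)/(h + 5)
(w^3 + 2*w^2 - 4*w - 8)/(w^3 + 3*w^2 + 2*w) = (w^2 - 4)/(w*(w + 1))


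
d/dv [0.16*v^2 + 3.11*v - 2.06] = 0.32*v + 3.11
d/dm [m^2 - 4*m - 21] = 2*m - 4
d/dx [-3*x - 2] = -3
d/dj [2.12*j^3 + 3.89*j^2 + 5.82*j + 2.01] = 6.36*j^2 + 7.78*j + 5.82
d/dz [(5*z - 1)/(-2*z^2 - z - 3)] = (-10*z^2 - 5*z + (4*z + 1)*(5*z - 1) - 15)/(2*z^2 + z + 3)^2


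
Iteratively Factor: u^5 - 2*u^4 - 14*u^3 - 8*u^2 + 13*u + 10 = (u + 1)*(u^4 - 3*u^3 - 11*u^2 + 3*u + 10) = (u - 5)*(u + 1)*(u^3 + 2*u^2 - u - 2) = (u - 5)*(u - 1)*(u + 1)*(u^2 + 3*u + 2) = (u - 5)*(u - 1)*(u + 1)^2*(u + 2)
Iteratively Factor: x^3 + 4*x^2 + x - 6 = (x - 1)*(x^2 + 5*x + 6) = (x - 1)*(x + 3)*(x + 2)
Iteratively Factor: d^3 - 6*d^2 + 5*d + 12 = (d - 4)*(d^2 - 2*d - 3) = (d - 4)*(d - 3)*(d + 1)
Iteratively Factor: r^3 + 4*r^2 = (r)*(r^2 + 4*r) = r*(r + 4)*(r)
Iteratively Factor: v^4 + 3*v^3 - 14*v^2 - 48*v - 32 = (v - 4)*(v^3 + 7*v^2 + 14*v + 8) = (v - 4)*(v + 2)*(v^2 + 5*v + 4) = (v - 4)*(v + 1)*(v + 2)*(v + 4)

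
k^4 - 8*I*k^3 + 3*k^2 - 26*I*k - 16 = (k - 8*I)*(k - I)^2*(k + 2*I)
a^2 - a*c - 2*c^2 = (a - 2*c)*(a + c)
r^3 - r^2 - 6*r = r*(r - 3)*(r + 2)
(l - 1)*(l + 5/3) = l^2 + 2*l/3 - 5/3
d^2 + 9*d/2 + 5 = (d + 2)*(d + 5/2)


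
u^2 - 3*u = u*(u - 3)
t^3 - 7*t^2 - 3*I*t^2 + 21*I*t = t*(t - 7)*(t - 3*I)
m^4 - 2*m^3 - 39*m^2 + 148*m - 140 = (m - 5)*(m - 2)^2*(m + 7)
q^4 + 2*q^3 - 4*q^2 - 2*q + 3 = (q - 1)^2*(q + 1)*(q + 3)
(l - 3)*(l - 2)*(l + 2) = l^3 - 3*l^2 - 4*l + 12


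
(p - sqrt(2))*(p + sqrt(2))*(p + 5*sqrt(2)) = p^3 + 5*sqrt(2)*p^2 - 2*p - 10*sqrt(2)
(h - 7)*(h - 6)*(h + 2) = h^3 - 11*h^2 + 16*h + 84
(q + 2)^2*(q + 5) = q^3 + 9*q^2 + 24*q + 20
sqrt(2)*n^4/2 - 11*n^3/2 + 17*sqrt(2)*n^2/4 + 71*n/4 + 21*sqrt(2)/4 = (n - 7*sqrt(2)/2)*(n - 3*sqrt(2))*(n + sqrt(2)/2)*(sqrt(2)*n/2 + 1/2)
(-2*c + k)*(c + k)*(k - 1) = -2*c^2*k + 2*c^2 - c*k^2 + c*k + k^3 - k^2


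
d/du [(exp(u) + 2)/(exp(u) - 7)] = -9*exp(u)/(exp(u) - 7)^2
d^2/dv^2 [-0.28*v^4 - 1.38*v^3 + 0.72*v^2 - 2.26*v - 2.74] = -3.36*v^2 - 8.28*v + 1.44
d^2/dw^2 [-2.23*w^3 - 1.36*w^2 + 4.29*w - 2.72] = -13.38*w - 2.72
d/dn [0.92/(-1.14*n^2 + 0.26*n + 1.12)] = (2.0976*n - 0.2392)/(-1.14*n^2 + 0.26*n + 1.12)^2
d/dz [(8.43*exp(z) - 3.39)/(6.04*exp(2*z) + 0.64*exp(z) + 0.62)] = (-50.9172*exp(2*z) + 40.9512*exp(z) + 7.3962)*exp(z)/(36.4816*exp(4*z) + 7.7312*exp(3*z) + 7.8992*exp(2*z) + 0.7936*exp(z) + 0.3844)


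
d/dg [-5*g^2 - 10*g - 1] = -10*g - 10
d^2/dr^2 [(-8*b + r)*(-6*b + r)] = 2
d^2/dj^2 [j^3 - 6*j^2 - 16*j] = 6*j - 12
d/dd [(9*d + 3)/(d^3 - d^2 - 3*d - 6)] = 3*(-6*d^3 + 2*d - 15)/(d^6 - 2*d^5 - 5*d^4 - 6*d^3 + 21*d^2 + 36*d + 36)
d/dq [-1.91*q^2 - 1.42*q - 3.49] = -3.82*q - 1.42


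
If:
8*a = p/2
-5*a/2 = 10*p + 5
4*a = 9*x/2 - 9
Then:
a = -2/65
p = -32/65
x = 1154/585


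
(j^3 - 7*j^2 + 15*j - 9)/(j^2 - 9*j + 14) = (j^3 - 7*j^2 + 15*j - 9)/(j^2 - 9*j + 14)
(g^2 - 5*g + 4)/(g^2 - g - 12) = (g - 1)/(g + 3)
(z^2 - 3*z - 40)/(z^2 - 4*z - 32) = (z + 5)/(z + 4)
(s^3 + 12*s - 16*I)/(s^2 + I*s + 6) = (s^2 + 2*I*s + 8)/(s + 3*I)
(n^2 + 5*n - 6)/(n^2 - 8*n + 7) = (n + 6)/(n - 7)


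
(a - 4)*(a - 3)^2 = a^3 - 10*a^2 + 33*a - 36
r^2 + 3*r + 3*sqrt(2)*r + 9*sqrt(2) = (r + 3)*(r + 3*sqrt(2))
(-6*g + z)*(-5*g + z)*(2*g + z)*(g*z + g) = 60*g^4*z + 60*g^4 + 8*g^3*z^2 + 8*g^3*z - 9*g^2*z^3 - 9*g^2*z^2 + g*z^4 + g*z^3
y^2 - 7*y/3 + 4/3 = (y - 4/3)*(y - 1)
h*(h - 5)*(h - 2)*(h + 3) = h^4 - 4*h^3 - 11*h^2 + 30*h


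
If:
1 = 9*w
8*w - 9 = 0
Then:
No Solution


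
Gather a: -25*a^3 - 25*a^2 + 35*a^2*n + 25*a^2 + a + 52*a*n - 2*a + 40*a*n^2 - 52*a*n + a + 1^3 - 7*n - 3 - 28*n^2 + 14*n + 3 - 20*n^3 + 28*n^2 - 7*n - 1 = -25*a^3 + 35*a^2*n + 40*a*n^2 - 20*n^3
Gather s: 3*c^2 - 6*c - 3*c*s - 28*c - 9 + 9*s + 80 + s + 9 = 3*c^2 - 34*c + s*(10 - 3*c) + 80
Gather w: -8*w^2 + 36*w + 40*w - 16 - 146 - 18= -8*w^2 + 76*w - 180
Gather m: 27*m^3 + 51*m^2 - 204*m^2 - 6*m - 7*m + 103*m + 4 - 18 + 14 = 27*m^3 - 153*m^2 + 90*m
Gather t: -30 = -30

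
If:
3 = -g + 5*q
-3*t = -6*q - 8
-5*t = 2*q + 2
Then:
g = -169/18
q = -23/18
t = 1/9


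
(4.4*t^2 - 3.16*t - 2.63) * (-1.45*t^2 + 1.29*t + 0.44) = -6.38*t^4 + 10.258*t^3 + 1.6731*t^2 - 4.7831*t - 1.1572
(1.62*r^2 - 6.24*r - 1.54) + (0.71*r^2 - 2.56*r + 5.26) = 2.33*r^2 - 8.8*r + 3.72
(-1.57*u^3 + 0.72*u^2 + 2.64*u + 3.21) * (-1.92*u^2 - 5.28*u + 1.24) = 3.0144*u^5 + 6.9072*u^4 - 10.8172*u^3 - 19.2096*u^2 - 13.6752*u + 3.9804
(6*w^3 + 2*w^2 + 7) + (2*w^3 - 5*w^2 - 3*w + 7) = 8*w^3 - 3*w^2 - 3*w + 14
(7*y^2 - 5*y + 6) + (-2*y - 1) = 7*y^2 - 7*y + 5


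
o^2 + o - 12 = (o - 3)*(o + 4)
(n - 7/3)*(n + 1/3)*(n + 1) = n^3 - n^2 - 25*n/9 - 7/9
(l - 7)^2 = l^2 - 14*l + 49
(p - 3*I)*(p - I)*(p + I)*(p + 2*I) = p^4 - I*p^3 + 7*p^2 - I*p + 6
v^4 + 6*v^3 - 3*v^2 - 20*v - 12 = (v - 2)*(v + 1)^2*(v + 6)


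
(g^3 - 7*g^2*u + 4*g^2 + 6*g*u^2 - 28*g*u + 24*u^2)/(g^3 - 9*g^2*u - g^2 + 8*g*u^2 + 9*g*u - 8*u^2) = (-g^2 + 6*g*u - 4*g + 24*u)/(-g^2 + 8*g*u + g - 8*u)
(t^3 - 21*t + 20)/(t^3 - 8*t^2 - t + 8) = (t^2 + t - 20)/(t^2 - 7*t - 8)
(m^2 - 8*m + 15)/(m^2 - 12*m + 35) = (m - 3)/(m - 7)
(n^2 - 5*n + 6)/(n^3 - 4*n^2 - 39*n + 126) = (n - 2)/(n^2 - n - 42)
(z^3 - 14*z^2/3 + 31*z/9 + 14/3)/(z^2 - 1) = (9*z^3 - 42*z^2 + 31*z + 42)/(9*(z^2 - 1))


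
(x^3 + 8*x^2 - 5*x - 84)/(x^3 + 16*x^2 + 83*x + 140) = (x - 3)/(x + 5)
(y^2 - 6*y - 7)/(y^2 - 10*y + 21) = (y + 1)/(y - 3)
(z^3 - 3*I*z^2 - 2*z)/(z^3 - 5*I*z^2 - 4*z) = (z - 2*I)/(z - 4*I)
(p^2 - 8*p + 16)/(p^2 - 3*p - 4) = (p - 4)/(p + 1)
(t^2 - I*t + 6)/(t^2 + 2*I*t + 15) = (t + 2*I)/(t + 5*I)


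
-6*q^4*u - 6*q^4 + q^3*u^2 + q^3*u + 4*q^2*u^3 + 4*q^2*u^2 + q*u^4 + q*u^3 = (-q + u)*(2*q + u)*(3*q + u)*(q*u + q)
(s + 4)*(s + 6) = s^2 + 10*s + 24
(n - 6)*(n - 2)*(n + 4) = n^3 - 4*n^2 - 20*n + 48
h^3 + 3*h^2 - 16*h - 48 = (h - 4)*(h + 3)*(h + 4)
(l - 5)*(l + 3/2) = l^2 - 7*l/2 - 15/2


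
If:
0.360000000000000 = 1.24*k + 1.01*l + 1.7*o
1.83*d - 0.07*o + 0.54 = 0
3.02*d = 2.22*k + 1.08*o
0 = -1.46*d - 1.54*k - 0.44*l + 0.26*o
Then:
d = -0.31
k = -0.19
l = 1.41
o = -0.49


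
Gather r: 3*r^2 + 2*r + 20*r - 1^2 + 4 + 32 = 3*r^2 + 22*r + 35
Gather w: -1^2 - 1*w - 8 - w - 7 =-2*w - 16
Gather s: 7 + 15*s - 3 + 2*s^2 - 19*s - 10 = 2*s^2 - 4*s - 6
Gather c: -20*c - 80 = -20*c - 80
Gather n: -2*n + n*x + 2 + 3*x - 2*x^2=n*(x - 2) - 2*x^2 + 3*x + 2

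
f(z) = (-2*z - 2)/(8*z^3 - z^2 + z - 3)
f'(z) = (-2*z - 2)*(-24*z^2 + 2*z - 1)/(8*z^3 - z^2 + z - 3)^2 - 2/(8*z^3 - z^2 + z - 3) = 2*(-8*z^3 + z^2 - z + (z + 1)*(24*z^2 - 2*z + 1) + 3)/(8*z^3 - z^2 + z - 3)^2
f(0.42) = 1.31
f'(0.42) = 3.59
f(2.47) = -0.06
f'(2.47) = 0.06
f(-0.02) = 0.65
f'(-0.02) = 0.89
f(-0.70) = 0.09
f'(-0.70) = 0.47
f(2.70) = -0.05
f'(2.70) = 0.04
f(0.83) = -2.13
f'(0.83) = 18.58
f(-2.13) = -0.03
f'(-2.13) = -0.01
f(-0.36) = 0.33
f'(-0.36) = 0.93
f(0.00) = 0.67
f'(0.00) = 0.89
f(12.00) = 0.00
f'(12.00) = 0.00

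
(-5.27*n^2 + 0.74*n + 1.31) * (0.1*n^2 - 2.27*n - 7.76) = -0.527*n^4 + 12.0369*n^3 + 39.3464*n^2 - 8.7161*n - 10.1656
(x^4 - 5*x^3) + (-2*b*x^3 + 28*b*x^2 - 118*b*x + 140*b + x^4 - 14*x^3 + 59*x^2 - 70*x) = -2*b*x^3 + 28*b*x^2 - 118*b*x + 140*b + 2*x^4 - 19*x^3 + 59*x^2 - 70*x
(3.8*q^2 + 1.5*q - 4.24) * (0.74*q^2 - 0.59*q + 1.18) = 2.812*q^4 - 1.132*q^3 + 0.4614*q^2 + 4.2716*q - 5.0032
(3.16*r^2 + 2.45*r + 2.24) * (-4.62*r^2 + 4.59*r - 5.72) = -14.5992*r^4 + 3.1854*r^3 - 17.1785*r^2 - 3.7324*r - 12.8128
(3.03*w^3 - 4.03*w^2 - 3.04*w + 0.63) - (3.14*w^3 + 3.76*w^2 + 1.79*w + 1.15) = -0.11*w^3 - 7.79*w^2 - 4.83*w - 0.52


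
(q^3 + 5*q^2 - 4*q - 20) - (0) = q^3 + 5*q^2 - 4*q - 20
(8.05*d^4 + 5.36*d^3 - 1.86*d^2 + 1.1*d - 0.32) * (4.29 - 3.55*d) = -28.5775*d^5 + 15.5065*d^4 + 29.5974*d^3 - 11.8844*d^2 + 5.855*d - 1.3728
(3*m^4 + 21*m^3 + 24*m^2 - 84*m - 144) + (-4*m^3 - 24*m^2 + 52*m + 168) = 3*m^4 + 17*m^3 - 32*m + 24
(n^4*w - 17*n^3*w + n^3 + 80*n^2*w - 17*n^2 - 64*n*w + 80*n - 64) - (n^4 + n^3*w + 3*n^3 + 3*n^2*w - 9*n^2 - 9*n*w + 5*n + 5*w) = n^4*w - n^4 - 18*n^3*w - 2*n^3 + 77*n^2*w - 8*n^2 - 55*n*w + 75*n - 5*w - 64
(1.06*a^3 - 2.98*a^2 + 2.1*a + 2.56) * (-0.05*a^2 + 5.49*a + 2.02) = -0.053*a^5 + 5.9684*a^4 - 14.324*a^3 + 5.3814*a^2 + 18.2964*a + 5.1712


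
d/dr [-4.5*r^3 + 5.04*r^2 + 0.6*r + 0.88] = -13.5*r^2 + 10.08*r + 0.6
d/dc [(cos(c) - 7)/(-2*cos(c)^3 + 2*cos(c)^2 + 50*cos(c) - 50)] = (-31*cos(c)/2 + 11*cos(2*c) - cos(3*c)/2 - 139)*sin(c)/(2*(cos(c)^3 - cos(c)^2 - 25*cos(c) + 25)^2)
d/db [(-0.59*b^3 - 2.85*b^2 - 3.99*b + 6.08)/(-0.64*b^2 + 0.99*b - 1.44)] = (0.3776*b^4 - 1.1682*b^3 - 2.8263*b^2 + 15.9904*b - 0.273599999999999)/(0.4096*b^4 - 1.2672*b^3 + 2.8233*b^2 - 2.8512*b + 2.0736)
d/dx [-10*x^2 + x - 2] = 1 - 20*x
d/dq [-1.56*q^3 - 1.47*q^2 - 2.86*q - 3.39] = -4.68*q^2 - 2.94*q - 2.86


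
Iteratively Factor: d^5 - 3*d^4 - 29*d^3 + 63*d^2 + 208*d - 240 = (d + 3)*(d^4 - 6*d^3 - 11*d^2 + 96*d - 80) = (d - 5)*(d + 3)*(d^3 - d^2 - 16*d + 16) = (d - 5)*(d + 3)*(d + 4)*(d^2 - 5*d + 4) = (d - 5)*(d - 1)*(d + 3)*(d + 4)*(d - 4)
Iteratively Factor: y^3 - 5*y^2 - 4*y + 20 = (y - 5)*(y^2 - 4) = (y - 5)*(y + 2)*(y - 2)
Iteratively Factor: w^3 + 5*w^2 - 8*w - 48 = (w + 4)*(w^2 + w - 12) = (w - 3)*(w + 4)*(w + 4)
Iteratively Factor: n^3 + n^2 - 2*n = (n - 1)*(n^2 + 2*n) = (n - 1)*(n + 2)*(n)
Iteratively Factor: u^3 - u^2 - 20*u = (u + 4)*(u^2 - 5*u) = (u - 5)*(u + 4)*(u)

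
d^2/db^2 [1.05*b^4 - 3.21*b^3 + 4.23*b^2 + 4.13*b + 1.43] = 12.6*b^2 - 19.26*b + 8.46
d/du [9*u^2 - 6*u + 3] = 18*u - 6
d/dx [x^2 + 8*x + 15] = 2*x + 8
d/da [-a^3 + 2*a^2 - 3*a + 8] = -3*a^2 + 4*a - 3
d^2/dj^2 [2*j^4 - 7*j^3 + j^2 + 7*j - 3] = 24*j^2 - 42*j + 2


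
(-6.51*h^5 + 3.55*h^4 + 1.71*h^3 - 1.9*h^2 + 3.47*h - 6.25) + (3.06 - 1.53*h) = -6.51*h^5 + 3.55*h^4 + 1.71*h^3 - 1.9*h^2 + 1.94*h - 3.19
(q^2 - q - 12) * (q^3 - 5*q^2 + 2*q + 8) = q^5 - 6*q^4 - 5*q^3 + 66*q^2 - 32*q - 96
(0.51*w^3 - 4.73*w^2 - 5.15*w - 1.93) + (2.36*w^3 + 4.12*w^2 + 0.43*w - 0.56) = 2.87*w^3 - 0.61*w^2 - 4.72*w - 2.49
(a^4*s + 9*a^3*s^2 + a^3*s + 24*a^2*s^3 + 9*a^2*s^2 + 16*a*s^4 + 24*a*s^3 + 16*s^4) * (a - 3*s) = a^5*s + 6*a^4*s^2 + a^4*s - 3*a^3*s^3 + 6*a^3*s^2 - 56*a^2*s^4 - 3*a^2*s^3 - 48*a*s^5 - 56*a*s^4 - 48*s^5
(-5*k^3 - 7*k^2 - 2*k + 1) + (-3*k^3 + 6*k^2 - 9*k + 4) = -8*k^3 - k^2 - 11*k + 5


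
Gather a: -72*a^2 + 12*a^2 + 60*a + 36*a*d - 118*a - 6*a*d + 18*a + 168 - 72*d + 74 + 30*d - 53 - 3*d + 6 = -60*a^2 + a*(30*d - 40) - 45*d + 195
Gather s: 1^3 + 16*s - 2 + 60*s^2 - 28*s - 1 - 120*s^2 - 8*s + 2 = -60*s^2 - 20*s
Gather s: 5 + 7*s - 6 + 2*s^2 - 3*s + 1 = 2*s^2 + 4*s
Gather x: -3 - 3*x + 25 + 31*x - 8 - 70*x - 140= -42*x - 126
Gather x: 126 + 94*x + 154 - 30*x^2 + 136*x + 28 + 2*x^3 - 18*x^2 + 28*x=2*x^3 - 48*x^2 + 258*x + 308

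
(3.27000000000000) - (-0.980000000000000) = 4.25000000000000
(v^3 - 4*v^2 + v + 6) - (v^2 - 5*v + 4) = v^3 - 5*v^2 + 6*v + 2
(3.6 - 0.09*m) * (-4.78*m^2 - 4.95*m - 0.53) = 0.4302*m^3 - 16.7625*m^2 - 17.7723*m - 1.908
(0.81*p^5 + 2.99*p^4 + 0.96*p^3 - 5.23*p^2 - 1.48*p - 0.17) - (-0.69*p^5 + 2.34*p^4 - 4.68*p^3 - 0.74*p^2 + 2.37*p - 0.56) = 1.5*p^5 + 0.65*p^4 + 5.64*p^3 - 4.49*p^2 - 3.85*p + 0.39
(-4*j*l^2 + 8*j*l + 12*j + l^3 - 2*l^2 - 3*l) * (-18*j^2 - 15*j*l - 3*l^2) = 72*j^3*l^2 - 144*j^3*l - 216*j^3 + 42*j^2*l^3 - 84*j^2*l^2 - 126*j^2*l - 3*j*l^4 + 6*j*l^3 + 9*j*l^2 - 3*l^5 + 6*l^4 + 9*l^3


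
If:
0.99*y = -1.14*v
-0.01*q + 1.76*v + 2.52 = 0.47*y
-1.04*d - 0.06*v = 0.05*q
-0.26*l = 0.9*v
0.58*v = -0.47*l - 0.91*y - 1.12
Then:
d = -18.06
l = -1.85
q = 375.04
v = 0.53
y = -0.62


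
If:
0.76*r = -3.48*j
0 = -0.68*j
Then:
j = 0.00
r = 0.00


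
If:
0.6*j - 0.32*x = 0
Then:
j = 0.533333333333333*x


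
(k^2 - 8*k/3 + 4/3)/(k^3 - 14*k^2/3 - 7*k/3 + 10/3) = (k - 2)/(k^2 - 4*k - 5)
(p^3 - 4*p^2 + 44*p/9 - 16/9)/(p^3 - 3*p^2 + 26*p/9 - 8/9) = (p - 2)/(p - 1)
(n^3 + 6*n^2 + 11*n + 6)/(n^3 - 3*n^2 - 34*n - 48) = (n + 1)/(n - 8)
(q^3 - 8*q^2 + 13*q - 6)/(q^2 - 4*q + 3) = (q^2 - 7*q + 6)/(q - 3)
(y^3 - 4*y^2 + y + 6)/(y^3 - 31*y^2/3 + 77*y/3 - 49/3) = 3*(y^3 - 4*y^2 + y + 6)/(3*y^3 - 31*y^2 + 77*y - 49)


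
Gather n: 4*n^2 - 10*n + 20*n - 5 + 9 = 4*n^2 + 10*n + 4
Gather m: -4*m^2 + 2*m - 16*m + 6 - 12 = -4*m^2 - 14*m - 6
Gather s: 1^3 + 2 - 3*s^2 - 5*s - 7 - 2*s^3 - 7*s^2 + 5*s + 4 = -2*s^3 - 10*s^2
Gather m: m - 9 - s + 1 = m - s - 8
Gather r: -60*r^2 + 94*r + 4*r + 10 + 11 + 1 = -60*r^2 + 98*r + 22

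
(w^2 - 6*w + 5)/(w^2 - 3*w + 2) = (w - 5)/(w - 2)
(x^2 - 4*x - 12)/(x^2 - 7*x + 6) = (x + 2)/(x - 1)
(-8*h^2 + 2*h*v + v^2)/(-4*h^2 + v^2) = (4*h + v)/(2*h + v)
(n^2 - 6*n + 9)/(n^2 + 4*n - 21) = (n - 3)/(n + 7)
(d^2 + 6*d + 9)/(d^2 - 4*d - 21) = (d + 3)/(d - 7)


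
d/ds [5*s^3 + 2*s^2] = s*(15*s + 4)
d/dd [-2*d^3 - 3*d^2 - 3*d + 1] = -6*d^2 - 6*d - 3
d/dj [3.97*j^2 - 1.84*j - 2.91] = 7.94*j - 1.84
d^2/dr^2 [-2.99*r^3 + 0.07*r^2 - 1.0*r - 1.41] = 0.14 - 17.94*r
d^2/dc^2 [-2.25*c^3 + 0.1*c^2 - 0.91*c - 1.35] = 0.2 - 13.5*c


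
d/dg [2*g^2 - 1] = 4*g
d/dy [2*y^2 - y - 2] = 4*y - 1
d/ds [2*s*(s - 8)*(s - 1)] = 6*s^2 - 36*s + 16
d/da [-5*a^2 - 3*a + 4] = -10*a - 3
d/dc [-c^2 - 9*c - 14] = -2*c - 9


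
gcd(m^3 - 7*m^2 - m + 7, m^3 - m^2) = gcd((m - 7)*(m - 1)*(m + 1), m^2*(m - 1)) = m - 1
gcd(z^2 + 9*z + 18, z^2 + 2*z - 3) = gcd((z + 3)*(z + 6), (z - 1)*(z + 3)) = z + 3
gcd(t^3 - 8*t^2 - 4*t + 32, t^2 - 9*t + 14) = t - 2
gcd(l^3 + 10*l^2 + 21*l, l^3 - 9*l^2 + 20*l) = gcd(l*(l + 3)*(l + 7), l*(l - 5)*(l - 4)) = l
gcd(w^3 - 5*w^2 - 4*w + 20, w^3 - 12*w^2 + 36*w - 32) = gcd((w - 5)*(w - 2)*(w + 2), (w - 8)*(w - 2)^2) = w - 2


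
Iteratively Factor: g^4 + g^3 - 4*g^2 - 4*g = (g - 2)*(g^3 + 3*g^2 + 2*g) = g*(g - 2)*(g^2 + 3*g + 2) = g*(g - 2)*(g + 1)*(g + 2)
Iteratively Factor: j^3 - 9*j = (j + 3)*(j^2 - 3*j) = (j - 3)*(j + 3)*(j)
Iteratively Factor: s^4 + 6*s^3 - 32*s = (s + 4)*(s^3 + 2*s^2 - 8*s) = (s + 4)^2*(s^2 - 2*s) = (s - 2)*(s + 4)^2*(s)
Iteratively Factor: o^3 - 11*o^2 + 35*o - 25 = (o - 5)*(o^2 - 6*o + 5) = (o - 5)^2*(o - 1)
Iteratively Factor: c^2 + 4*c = (c)*(c + 4)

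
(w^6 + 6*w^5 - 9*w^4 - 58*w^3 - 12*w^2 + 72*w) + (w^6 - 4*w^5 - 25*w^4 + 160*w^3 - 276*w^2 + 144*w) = 2*w^6 + 2*w^5 - 34*w^4 + 102*w^3 - 288*w^2 + 216*w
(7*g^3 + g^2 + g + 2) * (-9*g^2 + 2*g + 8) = -63*g^5 + 5*g^4 + 49*g^3 - 8*g^2 + 12*g + 16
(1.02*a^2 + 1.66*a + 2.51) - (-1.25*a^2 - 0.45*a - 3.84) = 2.27*a^2 + 2.11*a + 6.35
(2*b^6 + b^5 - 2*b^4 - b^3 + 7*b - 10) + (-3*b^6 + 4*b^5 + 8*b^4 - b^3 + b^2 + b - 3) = -b^6 + 5*b^5 + 6*b^4 - 2*b^3 + b^2 + 8*b - 13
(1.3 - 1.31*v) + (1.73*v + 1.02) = 0.42*v + 2.32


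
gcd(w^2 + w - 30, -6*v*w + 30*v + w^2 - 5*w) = w - 5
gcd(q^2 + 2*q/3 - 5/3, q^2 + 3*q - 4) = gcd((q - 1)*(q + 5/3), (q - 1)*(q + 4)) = q - 1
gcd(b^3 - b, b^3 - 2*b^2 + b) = b^2 - b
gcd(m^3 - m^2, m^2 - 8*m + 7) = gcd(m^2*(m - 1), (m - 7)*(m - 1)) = m - 1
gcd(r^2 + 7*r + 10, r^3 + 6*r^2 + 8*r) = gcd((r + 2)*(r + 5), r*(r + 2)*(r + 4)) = r + 2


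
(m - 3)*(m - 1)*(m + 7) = m^3 + 3*m^2 - 25*m + 21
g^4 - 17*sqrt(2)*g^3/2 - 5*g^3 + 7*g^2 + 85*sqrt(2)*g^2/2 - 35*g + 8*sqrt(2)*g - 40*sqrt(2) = (g - 5)*(g - 8*sqrt(2))*(g - sqrt(2))*(g + sqrt(2)/2)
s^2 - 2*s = s*(s - 2)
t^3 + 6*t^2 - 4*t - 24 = (t - 2)*(t + 2)*(t + 6)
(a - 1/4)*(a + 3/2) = a^2 + 5*a/4 - 3/8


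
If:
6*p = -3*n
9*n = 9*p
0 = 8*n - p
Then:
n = 0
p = 0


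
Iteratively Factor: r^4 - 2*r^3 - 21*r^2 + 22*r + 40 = (r + 1)*(r^3 - 3*r^2 - 18*r + 40) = (r - 2)*(r + 1)*(r^2 - r - 20) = (r - 2)*(r + 1)*(r + 4)*(r - 5)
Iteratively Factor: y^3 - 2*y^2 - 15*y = (y)*(y^2 - 2*y - 15) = y*(y + 3)*(y - 5)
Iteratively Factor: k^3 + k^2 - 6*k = (k)*(k^2 + k - 6) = k*(k - 2)*(k + 3)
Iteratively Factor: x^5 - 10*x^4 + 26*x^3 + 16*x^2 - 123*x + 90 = (x - 3)*(x^4 - 7*x^3 + 5*x^2 + 31*x - 30) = (x - 3)*(x + 2)*(x^3 - 9*x^2 + 23*x - 15) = (x - 3)*(x - 1)*(x + 2)*(x^2 - 8*x + 15) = (x - 5)*(x - 3)*(x - 1)*(x + 2)*(x - 3)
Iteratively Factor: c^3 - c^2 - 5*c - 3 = (c + 1)*(c^2 - 2*c - 3) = (c + 1)^2*(c - 3)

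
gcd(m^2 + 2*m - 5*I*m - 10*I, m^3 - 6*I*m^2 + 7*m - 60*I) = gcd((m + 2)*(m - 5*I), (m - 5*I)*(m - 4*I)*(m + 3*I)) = m - 5*I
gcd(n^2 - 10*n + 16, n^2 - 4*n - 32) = n - 8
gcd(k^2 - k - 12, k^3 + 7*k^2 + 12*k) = k + 3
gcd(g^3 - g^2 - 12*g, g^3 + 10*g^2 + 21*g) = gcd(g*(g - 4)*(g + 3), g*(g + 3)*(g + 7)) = g^2 + 3*g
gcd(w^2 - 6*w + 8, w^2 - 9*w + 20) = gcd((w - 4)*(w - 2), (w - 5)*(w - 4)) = w - 4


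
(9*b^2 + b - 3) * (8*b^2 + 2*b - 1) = 72*b^4 + 26*b^3 - 31*b^2 - 7*b + 3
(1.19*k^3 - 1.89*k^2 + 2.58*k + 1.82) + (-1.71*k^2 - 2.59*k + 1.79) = 1.19*k^3 - 3.6*k^2 - 0.00999999999999979*k + 3.61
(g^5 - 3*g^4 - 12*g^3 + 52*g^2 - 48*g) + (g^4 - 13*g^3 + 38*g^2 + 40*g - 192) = g^5 - 2*g^4 - 25*g^3 + 90*g^2 - 8*g - 192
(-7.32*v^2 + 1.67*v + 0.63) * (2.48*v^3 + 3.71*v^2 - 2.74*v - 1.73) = -18.1536*v^5 - 23.0156*v^4 + 27.8149*v^3 + 10.4251*v^2 - 4.6153*v - 1.0899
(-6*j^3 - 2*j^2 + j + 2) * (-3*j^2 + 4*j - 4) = 18*j^5 - 18*j^4 + 13*j^3 + 6*j^2 + 4*j - 8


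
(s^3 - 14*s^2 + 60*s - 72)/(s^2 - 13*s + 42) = (s^2 - 8*s + 12)/(s - 7)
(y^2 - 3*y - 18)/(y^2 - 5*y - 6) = (y + 3)/(y + 1)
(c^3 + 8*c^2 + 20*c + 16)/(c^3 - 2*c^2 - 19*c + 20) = (c^2 + 4*c + 4)/(c^2 - 6*c + 5)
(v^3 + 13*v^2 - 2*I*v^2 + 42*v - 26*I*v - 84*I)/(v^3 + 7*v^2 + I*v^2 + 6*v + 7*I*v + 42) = (v + 6)/(v + 3*I)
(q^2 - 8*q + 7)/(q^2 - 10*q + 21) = (q - 1)/(q - 3)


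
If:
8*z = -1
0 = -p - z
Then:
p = 1/8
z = -1/8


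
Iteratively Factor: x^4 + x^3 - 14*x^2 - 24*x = (x + 2)*(x^3 - x^2 - 12*x) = (x - 4)*(x + 2)*(x^2 + 3*x) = (x - 4)*(x + 2)*(x + 3)*(x)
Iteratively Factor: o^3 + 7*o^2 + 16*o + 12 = (o + 3)*(o^2 + 4*o + 4) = (o + 2)*(o + 3)*(o + 2)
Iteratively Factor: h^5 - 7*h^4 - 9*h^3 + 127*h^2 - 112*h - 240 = (h - 3)*(h^4 - 4*h^3 - 21*h^2 + 64*h + 80) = (h - 5)*(h - 3)*(h^3 + h^2 - 16*h - 16) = (h - 5)*(h - 3)*(h + 1)*(h^2 - 16) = (h - 5)*(h - 3)*(h + 1)*(h + 4)*(h - 4)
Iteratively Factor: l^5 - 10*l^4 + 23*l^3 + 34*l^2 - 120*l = (l)*(l^4 - 10*l^3 + 23*l^2 + 34*l - 120) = l*(l - 5)*(l^3 - 5*l^2 - 2*l + 24) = l*(l - 5)*(l - 4)*(l^2 - l - 6) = l*(l - 5)*(l - 4)*(l - 3)*(l + 2)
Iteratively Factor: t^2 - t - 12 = (t + 3)*(t - 4)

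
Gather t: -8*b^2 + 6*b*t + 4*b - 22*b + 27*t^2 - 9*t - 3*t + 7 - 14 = -8*b^2 - 18*b + 27*t^2 + t*(6*b - 12) - 7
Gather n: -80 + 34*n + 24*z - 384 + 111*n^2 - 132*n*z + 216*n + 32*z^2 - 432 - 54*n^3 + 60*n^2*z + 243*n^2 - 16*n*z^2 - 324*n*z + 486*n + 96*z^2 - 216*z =-54*n^3 + n^2*(60*z + 354) + n*(-16*z^2 - 456*z + 736) + 128*z^2 - 192*z - 896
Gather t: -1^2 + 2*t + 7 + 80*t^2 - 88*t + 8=80*t^2 - 86*t + 14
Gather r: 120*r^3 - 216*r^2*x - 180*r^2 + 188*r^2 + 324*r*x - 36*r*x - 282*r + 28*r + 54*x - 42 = 120*r^3 + r^2*(8 - 216*x) + r*(288*x - 254) + 54*x - 42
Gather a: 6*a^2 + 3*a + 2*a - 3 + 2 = 6*a^2 + 5*a - 1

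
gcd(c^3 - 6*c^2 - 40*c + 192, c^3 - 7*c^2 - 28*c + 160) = c^2 - 12*c + 32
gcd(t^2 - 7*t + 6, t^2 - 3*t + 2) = t - 1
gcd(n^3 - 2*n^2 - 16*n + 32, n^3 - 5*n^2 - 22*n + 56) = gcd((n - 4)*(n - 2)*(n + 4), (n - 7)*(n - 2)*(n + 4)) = n^2 + 2*n - 8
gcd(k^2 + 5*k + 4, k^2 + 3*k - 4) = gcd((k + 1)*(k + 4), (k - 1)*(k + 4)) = k + 4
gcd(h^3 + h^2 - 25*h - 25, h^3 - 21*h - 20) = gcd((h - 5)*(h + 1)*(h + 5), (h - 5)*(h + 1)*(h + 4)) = h^2 - 4*h - 5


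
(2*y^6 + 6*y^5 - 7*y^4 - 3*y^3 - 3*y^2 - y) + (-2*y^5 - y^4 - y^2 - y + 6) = 2*y^6 + 4*y^5 - 8*y^4 - 3*y^3 - 4*y^2 - 2*y + 6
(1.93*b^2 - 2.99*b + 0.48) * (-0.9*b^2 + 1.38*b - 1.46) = -1.737*b^4 + 5.3544*b^3 - 7.376*b^2 + 5.0278*b - 0.7008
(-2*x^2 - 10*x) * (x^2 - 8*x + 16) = -2*x^4 + 6*x^3 + 48*x^2 - 160*x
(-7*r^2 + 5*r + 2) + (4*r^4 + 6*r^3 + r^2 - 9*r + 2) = 4*r^4 + 6*r^3 - 6*r^2 - 4*r + 4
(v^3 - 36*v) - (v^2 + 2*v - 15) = v^3 - v^2 - 38*v + 15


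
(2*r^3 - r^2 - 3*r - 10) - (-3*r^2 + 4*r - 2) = 2*r^3 + 2*r^2 - 7*r - 8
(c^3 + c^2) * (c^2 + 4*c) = c^5 + 5*c^4 + 4*c^3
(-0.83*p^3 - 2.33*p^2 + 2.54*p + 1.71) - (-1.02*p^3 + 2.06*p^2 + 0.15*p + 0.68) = 0.19*p^3 - 4.39*p^2 + 2.39*p + 1.03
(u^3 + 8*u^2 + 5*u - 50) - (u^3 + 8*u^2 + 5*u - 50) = 0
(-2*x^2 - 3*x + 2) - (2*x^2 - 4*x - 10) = -4*x^2 + x + 12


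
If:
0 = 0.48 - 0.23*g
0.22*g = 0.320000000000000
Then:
No Solution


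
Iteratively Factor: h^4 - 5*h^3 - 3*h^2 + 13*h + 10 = (h + 1)*(h^3 - 6*h^2 + 3*h + 10) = (h - 2)*(h + 1)*(h^2 - 4*h - 5) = (h - 5)*(h - 2)*(h + 1)*(h + 1)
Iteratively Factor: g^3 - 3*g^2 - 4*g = (g - 4)*(g^2 + g) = (g - 4)*(g + 1)*(g)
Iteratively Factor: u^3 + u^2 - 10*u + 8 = (u - 1)*(u^2 + 2*u - 8) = (u - 1)*(u + 4)*(u - 2)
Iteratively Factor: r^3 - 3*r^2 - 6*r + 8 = (r - 4)*(r^2 + r - 2) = (r - 4)*(r - 1)*(r + 2)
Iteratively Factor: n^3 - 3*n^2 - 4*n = (n - 4)*(n^2 + n) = n*(n - 4)*(n + 1)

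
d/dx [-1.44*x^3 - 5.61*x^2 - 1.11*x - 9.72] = -4.32*x^2 - 11.22*x - 1.11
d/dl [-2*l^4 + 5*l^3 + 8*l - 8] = -8*l^3 + 15*l^2 + 8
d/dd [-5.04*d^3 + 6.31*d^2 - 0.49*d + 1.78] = -15.12*d^2 + 12.62*d - 0.49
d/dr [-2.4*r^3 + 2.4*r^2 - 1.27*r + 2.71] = -7.2*r^2 + 4.8*r - 1.27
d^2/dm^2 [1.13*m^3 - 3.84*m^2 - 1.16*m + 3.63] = 6.78*m - 7.68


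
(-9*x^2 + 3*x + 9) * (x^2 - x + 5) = -9*x^4 + 12*x^3 - 39*x^2 + 6*x + 45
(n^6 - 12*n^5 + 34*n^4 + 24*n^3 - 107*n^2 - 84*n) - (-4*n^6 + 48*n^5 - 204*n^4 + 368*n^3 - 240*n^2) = 5*n^6 - 60*n^5 + 238*n^4 - 344*n^3 + 133*n^2 - 84*n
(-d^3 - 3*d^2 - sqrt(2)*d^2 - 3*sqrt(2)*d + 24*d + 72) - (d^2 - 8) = -d^3 - 4*d^2 - sqrt(2)*d^2 - 3*sqrt(2)*d + 24*d + 80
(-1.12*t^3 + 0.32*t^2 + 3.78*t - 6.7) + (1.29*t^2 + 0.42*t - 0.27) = -1.12*t^3 + 1.61*t^2 + 4.2*t - 6.97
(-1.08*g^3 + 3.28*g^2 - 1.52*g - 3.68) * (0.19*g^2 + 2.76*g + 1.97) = -0.2052*g^5 - 2.3576*g^4 + 6.6364*g^3 + 1.5672*g^2 - 13.1512*g - 7.2496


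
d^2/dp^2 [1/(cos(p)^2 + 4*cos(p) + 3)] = (-4*sin(p)^4 + 6*sin(p)^2 + 27*cos(p) - 3*cos(3*p) + 24)/((cos(p) + 1)^3*(cos(p) + 3)^3)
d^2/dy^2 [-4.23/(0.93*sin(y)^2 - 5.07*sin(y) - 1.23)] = (-14.634108*sin(y)^4 + 59.834619*sin(y)^3 - 106.135353*sin(y)^2 - 93.290535*sin(y) + 227.140848)/(-0.93*sin(y)^2 + 5.07*sin(y) + 1.23)^3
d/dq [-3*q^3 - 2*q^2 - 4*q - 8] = -9*q^2 - 4*q - 4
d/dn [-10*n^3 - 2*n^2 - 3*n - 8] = -30*n^2 - 4*n - 3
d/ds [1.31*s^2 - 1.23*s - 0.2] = 2.62*s - 1.23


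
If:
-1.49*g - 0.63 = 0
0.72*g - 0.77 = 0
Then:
No Solution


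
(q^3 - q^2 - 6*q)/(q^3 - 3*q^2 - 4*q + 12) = q/(q - 2)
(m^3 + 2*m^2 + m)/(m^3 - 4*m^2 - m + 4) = m*(m + 1)/(m^2 - 5*m + 4)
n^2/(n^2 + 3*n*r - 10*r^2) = n^2/(n^2 + 3*n*r - 10*r^2)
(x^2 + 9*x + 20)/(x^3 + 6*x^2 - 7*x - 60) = 1/(x - 3)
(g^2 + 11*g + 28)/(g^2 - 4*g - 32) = (g + 7)/(g - 8)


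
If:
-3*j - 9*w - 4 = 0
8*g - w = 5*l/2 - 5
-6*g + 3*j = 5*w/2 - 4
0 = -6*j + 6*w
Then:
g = 23/36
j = -1/3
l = 188/45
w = -1/3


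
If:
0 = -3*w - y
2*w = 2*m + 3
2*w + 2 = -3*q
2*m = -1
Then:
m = -1/2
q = -4/3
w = 1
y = -3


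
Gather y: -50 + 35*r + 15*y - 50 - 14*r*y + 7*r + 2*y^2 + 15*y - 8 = 42*r + 2*y^2 + y*(30 - 14*r) - 108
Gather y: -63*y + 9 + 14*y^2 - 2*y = 14*y^2 - 65*y + 9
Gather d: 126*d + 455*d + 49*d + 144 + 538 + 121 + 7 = 630*d + 810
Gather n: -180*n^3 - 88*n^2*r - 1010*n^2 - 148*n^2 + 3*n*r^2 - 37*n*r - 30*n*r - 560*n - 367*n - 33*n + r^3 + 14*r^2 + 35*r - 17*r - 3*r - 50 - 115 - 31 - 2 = -180*n^3 + n^2*(-88*r - 1158) + n*(3*r^2 - 67*r - 960) + r^3 + 14*r^2 + 15*r - 198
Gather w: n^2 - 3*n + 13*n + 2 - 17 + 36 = n^2 + 10*n + 21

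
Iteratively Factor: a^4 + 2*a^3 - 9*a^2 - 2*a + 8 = (a + 1)*(a^3 + a^2 - 10*a + 8) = (a + 1)*(a + 4)*(a^2 - 3*a + 2) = (a - 2)*(a + 1)*(a + 4)*(a - 1)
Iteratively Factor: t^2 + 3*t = (t)*(t + 3)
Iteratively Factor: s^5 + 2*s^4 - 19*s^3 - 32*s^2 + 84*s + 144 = (s + 2)*(s^4 - 19*s^2 + 6*s + 72) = (s - 3)*(s + 2)*(s^3 + 3*s^2 - 10*s - 24) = (s - 3)^2*(s + 2)*(s^2 + 6*s + 8) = (s - 3)^2*(s + 2)^2*(s + 4)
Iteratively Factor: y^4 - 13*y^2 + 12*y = (y + 4)*(y^3 - 4*y^2 + 3*y) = (y - 1)*(y + 4)*(y^2 - 3*y) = y*(y - 1)*(y + 4)*(y - 3)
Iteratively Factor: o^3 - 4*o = (o)*(o^2 - 4) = o*(o - 2)*(o + 2)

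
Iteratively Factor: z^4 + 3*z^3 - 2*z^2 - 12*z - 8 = (z + 1)*(z^3 + 2*z^2 - 4*z - 8) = (z + 1)*(z + 2)*(z^2 - 4) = (z - 2)*(z + 1)*(z + 2)*(z + 2)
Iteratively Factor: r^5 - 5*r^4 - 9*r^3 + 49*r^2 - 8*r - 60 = (r + 1)*(r^4 - 6*r^3 - 3*r^2 + 52*r - 60) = (r - 5)*(r + 1)*(r^3 - r^2 - 8*r + 12) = (r - 5)*(r + 1)*(r + 3)*(r^2 - 4*r + 4) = (r - 5)*(r - 2)*(r + 1)*(r + 3)*(r - 2)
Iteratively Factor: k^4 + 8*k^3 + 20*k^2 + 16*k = (k + 4)*(k^3 + 4*k^2 + 4*k) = (k + 2)*(k + 4)*(k^2 + 2*k) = (k + 2)^2*(k + 4)*(k)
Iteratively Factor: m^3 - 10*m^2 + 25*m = (m)*(m^2 - 10*m + 25) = m*(m - 5)*(m - 5)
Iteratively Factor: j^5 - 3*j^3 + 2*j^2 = (j - 1)*(j^4 + j^3 - 2*j^2) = (j - 1)^2*(j^3 + 2*j^2) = (j - 1)^2*(j + 2)*(j^2) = j*(j - 1)^2*(j + 2)*(j)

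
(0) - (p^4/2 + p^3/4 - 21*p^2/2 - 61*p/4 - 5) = -p^4/2 - p^3/4 + 21*p^2/2 + 61*p/4 + 5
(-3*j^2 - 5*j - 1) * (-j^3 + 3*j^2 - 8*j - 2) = 3*j^5 - 4*j^4 + 10*j^3 + 43*j^2 + 18*j + 2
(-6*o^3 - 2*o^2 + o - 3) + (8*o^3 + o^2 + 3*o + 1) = 2*o^3 - o^2 + 4*o - 2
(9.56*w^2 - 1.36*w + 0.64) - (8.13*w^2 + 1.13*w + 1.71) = 1.43*w^2 - 2.49*w - 1.07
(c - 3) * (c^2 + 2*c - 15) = c^3 - c^2 - 21*c + 45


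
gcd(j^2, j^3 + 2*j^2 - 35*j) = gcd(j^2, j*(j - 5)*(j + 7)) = j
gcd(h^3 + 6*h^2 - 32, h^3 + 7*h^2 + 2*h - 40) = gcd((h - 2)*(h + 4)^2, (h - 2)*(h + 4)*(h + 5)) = h^2 + 2*h - 8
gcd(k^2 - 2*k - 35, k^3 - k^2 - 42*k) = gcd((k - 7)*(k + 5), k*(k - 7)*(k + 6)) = k - 7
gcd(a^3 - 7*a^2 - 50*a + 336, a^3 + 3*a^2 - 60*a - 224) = a^2 - a - 56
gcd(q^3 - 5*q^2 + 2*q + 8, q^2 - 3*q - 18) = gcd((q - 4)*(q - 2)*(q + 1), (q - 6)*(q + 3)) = 1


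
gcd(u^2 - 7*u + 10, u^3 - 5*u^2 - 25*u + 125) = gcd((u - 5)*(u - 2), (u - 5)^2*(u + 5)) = u - 5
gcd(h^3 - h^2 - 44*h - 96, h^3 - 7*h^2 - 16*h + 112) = h + 4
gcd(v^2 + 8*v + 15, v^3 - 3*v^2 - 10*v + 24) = v + 3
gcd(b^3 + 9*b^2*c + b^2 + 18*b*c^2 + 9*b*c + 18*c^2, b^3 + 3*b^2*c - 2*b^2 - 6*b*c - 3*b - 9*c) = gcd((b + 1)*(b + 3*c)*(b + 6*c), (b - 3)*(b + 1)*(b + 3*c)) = b^2 + 3*b*c + b + 3*c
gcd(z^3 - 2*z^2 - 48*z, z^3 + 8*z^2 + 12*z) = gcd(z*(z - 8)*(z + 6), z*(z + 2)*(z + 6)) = z^2 + 6*z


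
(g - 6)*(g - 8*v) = g^2 - 8*g*v - 6*g + 48*v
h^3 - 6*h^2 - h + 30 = (h - 5)*(h - 3)*(h + 2)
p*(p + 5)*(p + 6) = p^3 + 11*p^2 + 30*p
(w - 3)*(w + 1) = w^2 - 2*w - 3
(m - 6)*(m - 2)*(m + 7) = m^3 - m^2 - 44*m + 84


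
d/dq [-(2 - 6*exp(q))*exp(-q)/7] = 2*exp(-q)/7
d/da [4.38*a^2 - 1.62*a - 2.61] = 8.76*a - 1.62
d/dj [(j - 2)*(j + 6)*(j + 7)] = 3*j^2 + 22*j + 16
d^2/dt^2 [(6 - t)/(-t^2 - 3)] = 2*(4*t^2*(t - 6) + 3*(2 - t)*(t^2 + 3))/(t^2 + 3)^3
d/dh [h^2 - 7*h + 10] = 2*h - 7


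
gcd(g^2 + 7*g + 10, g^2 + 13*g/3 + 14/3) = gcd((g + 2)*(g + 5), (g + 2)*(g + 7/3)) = g + 2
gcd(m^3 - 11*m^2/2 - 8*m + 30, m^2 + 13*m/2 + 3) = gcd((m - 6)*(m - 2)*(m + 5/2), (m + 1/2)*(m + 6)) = 1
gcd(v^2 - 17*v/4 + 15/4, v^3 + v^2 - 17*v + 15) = v - 3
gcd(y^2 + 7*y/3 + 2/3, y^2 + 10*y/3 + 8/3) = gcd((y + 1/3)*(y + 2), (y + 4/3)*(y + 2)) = y + 2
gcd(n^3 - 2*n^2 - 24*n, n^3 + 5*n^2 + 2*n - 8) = n + 4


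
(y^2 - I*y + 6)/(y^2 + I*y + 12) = (y + 2*I)/(y + 4*I)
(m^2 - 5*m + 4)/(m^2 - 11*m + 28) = (m - 1)/(m - 7)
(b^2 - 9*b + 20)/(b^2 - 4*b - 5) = (b - 4)/(b + 1)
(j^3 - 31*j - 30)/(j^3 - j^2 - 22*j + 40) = (j^2 - 5*j - 6)/(j^2 - 6*j + 8)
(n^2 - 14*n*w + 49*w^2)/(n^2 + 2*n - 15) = (n^2 - 14*n*w + 49*w^2)/(n^2 + 2*n - 15)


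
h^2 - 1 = (h - 1)*(h + 1)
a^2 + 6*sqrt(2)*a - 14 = (a - sqrt(2))*(a + 7*sqrt(2))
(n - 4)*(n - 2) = n^2 - 6*n + 8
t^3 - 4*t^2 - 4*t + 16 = (t - 4)*(t - 2)*(t + 2)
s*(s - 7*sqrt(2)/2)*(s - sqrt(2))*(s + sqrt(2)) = s^4 - 7*sqrt(2)*s^3/2 - 2*s^2 + 7*sqrt(2)*s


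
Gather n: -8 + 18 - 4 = 6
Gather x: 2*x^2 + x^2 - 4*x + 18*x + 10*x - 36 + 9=3*x^2 + 24*x - 27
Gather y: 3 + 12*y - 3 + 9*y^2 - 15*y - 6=9*y^2 - 3*y - 6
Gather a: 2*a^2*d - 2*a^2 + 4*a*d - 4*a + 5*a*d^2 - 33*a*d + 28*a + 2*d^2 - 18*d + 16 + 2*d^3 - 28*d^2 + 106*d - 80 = a^2*(2*d - 2) + a*(5*d^2 - 29*d + 24) + 2*d^3 - 26*d^2 + 88*d - 64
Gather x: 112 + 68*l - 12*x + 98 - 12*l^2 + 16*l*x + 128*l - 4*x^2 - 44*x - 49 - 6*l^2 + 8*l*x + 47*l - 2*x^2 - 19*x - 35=-18*l^2 + 243*l - 6*x^2 + x*(24*l - 75) + 126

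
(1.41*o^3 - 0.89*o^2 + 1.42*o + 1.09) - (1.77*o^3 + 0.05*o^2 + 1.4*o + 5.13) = -0.36*o^3 - 0.94*o^2 + 0.02*o - 4.04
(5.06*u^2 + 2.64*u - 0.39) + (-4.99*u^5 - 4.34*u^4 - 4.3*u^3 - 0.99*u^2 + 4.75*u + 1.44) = -4.99*u^5 - 4.34*u^4 - 4.3*u^3 + 4.07*u^2 + 7.39*u + 1.05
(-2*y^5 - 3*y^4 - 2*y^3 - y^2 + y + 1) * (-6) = 12*y^5 + 18*y^4 + 12*y^3 + 6*y^2 - 6*y - 6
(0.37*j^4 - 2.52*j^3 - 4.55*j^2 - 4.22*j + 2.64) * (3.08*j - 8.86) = 1.1396*j^5 - 11.0398*j^4 + 8.3132*j^3 + 27.3154*j^2 + 45.5204*j - 23.3904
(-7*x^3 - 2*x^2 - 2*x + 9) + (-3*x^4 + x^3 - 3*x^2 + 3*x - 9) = -3*x^4 - 6*x^3 - 5*x^2 + x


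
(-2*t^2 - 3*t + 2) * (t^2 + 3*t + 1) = -2*t^4 - 9*t^3 - 9*t^2 + 3*t + 2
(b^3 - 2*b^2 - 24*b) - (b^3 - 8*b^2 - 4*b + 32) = 6*b^2 - 20*b - 32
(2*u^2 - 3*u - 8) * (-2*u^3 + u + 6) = -4*u^5 + 6*u^4 + 18*u^3 + 9*u^2 - 26*u - 48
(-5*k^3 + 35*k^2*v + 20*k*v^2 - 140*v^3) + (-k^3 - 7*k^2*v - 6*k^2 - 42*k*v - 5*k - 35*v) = -6*k^3 + 28*k^2*v - 6*k^2 + 20*k*v^2 - 42*k*v - 5*k - 140*v^3 - 35*v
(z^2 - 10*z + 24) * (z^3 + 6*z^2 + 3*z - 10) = z^5 - 4*z^4 - 33*z^3 + 104*z^2 + 172*z - 240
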